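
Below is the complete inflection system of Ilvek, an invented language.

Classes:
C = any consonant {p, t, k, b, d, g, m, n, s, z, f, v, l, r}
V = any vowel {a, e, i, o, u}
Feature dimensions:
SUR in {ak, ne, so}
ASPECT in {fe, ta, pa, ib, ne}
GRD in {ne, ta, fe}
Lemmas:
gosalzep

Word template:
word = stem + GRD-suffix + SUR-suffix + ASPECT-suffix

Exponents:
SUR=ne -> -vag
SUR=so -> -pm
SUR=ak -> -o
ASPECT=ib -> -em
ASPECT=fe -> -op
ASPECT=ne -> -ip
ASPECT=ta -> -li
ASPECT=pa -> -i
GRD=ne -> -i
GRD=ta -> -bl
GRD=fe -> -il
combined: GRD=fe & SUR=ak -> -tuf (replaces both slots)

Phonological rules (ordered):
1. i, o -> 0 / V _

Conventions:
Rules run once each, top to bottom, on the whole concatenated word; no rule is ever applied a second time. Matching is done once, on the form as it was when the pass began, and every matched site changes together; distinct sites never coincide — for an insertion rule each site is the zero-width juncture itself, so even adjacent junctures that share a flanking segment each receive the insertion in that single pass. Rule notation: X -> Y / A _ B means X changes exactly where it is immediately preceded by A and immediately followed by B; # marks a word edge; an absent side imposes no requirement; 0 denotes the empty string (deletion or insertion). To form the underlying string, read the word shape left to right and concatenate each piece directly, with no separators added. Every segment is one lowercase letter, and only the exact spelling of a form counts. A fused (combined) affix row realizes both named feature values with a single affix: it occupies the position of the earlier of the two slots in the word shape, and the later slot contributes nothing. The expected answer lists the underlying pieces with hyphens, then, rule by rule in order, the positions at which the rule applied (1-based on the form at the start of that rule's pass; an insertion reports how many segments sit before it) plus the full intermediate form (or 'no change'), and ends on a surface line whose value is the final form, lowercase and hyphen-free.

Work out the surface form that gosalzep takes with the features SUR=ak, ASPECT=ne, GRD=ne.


underlying: gosalzep-i-o-ip
1. i, o -> 0 / V _: fires at position(s) 10, 11: gosalzepip
surface: gosalzepip


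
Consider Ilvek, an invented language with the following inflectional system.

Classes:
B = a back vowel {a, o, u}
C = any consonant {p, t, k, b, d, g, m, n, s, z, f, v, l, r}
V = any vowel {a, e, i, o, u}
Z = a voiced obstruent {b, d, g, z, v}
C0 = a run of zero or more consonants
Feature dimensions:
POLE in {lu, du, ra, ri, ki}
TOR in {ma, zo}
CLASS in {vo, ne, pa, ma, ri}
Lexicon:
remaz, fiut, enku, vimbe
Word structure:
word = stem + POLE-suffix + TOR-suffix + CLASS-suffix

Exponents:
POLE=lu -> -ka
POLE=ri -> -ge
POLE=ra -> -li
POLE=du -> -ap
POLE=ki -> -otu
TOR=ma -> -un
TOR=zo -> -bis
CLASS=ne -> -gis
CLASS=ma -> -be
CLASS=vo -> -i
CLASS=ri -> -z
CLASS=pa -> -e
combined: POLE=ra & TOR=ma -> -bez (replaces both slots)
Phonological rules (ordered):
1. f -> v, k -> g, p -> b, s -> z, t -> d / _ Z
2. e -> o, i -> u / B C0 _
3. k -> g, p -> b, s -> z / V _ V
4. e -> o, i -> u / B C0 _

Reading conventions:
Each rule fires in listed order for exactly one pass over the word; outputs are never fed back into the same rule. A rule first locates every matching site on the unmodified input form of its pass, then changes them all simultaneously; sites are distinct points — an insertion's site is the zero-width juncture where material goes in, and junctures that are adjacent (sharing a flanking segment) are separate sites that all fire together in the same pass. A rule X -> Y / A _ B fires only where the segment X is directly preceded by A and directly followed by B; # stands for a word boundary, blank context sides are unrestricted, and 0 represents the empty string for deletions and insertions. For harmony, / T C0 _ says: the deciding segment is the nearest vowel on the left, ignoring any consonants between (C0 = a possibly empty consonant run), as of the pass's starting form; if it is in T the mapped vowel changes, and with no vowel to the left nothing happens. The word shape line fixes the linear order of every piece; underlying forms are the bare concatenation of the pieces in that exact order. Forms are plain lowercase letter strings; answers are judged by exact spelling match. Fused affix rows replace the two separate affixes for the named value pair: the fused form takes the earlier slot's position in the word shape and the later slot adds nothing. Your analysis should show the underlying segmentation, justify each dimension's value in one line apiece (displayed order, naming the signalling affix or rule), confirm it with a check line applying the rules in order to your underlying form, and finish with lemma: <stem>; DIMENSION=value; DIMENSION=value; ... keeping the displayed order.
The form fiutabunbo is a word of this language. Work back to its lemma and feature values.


underlying: fiut-ap-un-be
POLE=du - signalled by the affix -ap
TOR=ma - signalled by the affix -un
CLASS=ma - signalled by the affix -be
check: fiutapunbe -> fiutapunbe -> fiutapunbo -> fiutabunbo -> fiutabunbo
lemma: fiut; POLE=du; TOR=ma; CLASS=ma


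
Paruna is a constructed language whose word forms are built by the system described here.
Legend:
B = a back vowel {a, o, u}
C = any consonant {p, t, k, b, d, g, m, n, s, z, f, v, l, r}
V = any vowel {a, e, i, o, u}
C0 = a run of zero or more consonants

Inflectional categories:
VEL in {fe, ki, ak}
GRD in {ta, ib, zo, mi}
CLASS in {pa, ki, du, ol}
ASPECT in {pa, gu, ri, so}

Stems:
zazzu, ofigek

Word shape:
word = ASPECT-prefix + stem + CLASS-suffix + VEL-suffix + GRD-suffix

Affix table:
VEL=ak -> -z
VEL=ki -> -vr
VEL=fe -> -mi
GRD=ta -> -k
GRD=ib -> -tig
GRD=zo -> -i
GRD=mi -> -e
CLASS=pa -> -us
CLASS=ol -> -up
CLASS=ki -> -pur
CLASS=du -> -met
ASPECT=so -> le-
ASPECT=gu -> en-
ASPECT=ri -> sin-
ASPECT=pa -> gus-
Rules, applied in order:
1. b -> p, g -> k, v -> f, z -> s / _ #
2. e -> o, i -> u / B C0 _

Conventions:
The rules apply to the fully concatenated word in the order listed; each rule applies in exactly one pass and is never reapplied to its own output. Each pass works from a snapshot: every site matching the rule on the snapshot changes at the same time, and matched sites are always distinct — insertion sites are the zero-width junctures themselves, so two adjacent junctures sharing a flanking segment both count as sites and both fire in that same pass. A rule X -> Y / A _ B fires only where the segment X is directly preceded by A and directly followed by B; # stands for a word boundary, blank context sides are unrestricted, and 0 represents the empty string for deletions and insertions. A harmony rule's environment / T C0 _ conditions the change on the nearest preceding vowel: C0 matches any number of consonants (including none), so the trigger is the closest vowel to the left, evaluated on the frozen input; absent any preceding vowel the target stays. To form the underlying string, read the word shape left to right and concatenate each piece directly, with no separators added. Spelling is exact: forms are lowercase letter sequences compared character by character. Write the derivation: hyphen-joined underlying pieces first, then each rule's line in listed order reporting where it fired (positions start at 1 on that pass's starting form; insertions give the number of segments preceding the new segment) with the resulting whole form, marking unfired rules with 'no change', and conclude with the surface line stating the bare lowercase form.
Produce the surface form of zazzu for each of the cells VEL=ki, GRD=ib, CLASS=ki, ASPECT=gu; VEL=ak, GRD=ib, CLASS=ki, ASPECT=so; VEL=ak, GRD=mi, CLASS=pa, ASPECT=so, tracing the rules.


cell VEL=ki, GRD=ib, CLASS=ki, ASPECT=gu:
underlying: en-zazzu-pur-vr-tig
1. b -> p, g -> k, v -> f, z -> s / _ #: fires at position(s) 15: enzazzupurvrtik
2. e -> o, i -> u / B C0 _: fires at position(s) 14: enzazzupurvrtuk
surface: enzazzupurvrtuk

cell VEL=ak, GRD=ib, CLASS=ki, ASPECT=so:
underlying: le-zazzu-pur-z-tig
1. b -> p, g -> k, v -> f, z -> s / _ #: fires at position(s) 14: lezazzupurztik
2. e -> o, i -> u / B C0 _: fires at position(s) 13: lezazzupurztuk
surface: lezazzupurztuk

cell VEL=ak, GRD=mi, CLASS=pa, ASPECT=so:
underlying: le-zazzu-us-z-e
1. b -> p, g -> k, v -> f, z -> s / _ #: no change
2. e -> o, i -> u / B C0 _: fires at position(s) 11: lezazzuuszo
surface: lezazzuuszo


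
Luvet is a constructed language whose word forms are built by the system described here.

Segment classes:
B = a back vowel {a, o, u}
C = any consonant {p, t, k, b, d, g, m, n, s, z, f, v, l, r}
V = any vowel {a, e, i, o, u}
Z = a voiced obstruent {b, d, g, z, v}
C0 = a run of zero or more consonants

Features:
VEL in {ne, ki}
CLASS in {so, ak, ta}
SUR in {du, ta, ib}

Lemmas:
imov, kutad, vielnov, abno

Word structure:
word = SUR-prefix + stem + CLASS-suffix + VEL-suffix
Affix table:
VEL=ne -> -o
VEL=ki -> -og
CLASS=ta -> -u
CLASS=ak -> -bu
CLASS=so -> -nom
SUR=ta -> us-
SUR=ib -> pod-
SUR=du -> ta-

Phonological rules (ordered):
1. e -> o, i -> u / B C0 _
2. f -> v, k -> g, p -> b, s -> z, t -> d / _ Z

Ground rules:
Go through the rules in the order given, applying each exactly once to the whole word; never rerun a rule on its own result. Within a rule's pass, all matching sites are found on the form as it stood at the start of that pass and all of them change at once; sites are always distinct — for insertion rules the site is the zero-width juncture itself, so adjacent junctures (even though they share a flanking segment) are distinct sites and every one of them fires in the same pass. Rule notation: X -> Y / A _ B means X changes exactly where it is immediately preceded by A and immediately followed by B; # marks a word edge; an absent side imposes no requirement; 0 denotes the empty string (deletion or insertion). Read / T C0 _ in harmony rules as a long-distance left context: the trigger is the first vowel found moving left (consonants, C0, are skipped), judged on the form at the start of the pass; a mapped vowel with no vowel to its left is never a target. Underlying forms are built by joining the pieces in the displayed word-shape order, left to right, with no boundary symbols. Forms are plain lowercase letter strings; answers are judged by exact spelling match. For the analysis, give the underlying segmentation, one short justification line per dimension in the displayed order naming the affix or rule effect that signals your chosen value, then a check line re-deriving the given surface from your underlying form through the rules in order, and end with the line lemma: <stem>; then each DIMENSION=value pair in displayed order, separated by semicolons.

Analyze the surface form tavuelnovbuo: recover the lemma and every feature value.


underlying: ta-vielnov-bu-o
VEL=ne - signalled by the affix -o
CLASS=ak - signalled by the affix -bu
SUR=du - signalled by the affix ta-
check: tavielnovbuo -> tavuelnovbuo -> tavuelnovbuo
lemma: vielnov; VEL=ne; CLASS=ak; SUR=du


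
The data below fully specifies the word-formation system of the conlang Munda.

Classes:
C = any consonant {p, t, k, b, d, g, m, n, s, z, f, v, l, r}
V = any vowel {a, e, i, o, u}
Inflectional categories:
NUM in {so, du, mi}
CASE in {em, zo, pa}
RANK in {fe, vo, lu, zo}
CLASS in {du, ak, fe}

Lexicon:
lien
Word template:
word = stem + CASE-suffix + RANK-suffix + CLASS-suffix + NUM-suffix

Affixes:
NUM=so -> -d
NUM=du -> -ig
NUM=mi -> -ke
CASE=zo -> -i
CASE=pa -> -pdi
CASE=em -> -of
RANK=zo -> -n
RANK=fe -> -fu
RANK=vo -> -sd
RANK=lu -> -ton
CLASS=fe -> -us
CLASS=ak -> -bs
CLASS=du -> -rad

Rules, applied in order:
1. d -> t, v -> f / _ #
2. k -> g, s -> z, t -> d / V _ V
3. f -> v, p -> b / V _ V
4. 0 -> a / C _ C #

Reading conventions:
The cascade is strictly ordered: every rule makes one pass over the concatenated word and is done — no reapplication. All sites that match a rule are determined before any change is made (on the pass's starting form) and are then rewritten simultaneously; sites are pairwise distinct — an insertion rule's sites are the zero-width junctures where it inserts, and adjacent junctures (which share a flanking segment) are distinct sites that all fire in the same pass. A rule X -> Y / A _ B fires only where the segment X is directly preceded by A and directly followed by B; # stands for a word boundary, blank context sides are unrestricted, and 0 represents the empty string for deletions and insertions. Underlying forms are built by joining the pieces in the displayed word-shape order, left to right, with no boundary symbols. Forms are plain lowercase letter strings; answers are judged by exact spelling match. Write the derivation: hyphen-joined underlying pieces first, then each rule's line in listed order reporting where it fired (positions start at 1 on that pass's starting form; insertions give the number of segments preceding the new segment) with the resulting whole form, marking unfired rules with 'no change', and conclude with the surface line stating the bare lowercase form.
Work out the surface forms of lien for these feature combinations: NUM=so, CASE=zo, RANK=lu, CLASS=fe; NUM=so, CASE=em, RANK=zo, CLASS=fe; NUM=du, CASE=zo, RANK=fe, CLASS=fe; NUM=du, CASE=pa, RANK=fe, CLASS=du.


cell NUM=so, CASE=zo, RANK=lu, CLASS=fe:
underlying: lien-i-ton-us-d
1. d -> t, v -> f / _ #: fires at position(s) 11: lienitonust
2. k -> g, s -> z, t -> d / V _ V: fires at position(s) 6: lienidonust
3. f -> v, p -> b / V _ V: no change
4. 0 -> a / C _ C #: inserts after position(s) 10: lienidonusat
surface: lienidonusat

cell NUM=so, CASE=em, RANK=zo, CLASS=fe:
underlying: lien-of-n-us-d
1. d -> t, v -> f / _ #: fires at position(s) 10: lienofnust
2. k -> g, s -> z, t -> d / V _ V: no change
3. f -> v, p -> b / V _ V: no change
4. 0 -> a / C _ C #: inserts after position(s) 9: lienofnusat
surface: lienofnusat

cell NUM=du, CASE=zo, RANK=fe, CLASS=fe:
underlying: lien-i-fu-us-ig
1. d -> t, v -> f / _ #: no change
2. k -> g, s -> z, t -> d / V _ V: fires at position(s) 9: lienifuuzig
3. f -> v, p -> b / V _ V: fires at position(s) 6: lienivuuzig
4. 0 -> a / C _ C #: no change
surface: lienivuuzig

cell NUM=du, CASE=pa, RANK=fe, CLASS=du:
underlying: lien-pdi-fu-rad-ig
1. d -> t, v -> f / _ #: no change
2. k -> g, s -> z, t -> d / V _ V: no change
3. f -> v, p -> b / V _ V: fires at position(s) 8: lienpdivuradig
4. 0 -> a / C _ C #: no change
surface: lienpdivuradig


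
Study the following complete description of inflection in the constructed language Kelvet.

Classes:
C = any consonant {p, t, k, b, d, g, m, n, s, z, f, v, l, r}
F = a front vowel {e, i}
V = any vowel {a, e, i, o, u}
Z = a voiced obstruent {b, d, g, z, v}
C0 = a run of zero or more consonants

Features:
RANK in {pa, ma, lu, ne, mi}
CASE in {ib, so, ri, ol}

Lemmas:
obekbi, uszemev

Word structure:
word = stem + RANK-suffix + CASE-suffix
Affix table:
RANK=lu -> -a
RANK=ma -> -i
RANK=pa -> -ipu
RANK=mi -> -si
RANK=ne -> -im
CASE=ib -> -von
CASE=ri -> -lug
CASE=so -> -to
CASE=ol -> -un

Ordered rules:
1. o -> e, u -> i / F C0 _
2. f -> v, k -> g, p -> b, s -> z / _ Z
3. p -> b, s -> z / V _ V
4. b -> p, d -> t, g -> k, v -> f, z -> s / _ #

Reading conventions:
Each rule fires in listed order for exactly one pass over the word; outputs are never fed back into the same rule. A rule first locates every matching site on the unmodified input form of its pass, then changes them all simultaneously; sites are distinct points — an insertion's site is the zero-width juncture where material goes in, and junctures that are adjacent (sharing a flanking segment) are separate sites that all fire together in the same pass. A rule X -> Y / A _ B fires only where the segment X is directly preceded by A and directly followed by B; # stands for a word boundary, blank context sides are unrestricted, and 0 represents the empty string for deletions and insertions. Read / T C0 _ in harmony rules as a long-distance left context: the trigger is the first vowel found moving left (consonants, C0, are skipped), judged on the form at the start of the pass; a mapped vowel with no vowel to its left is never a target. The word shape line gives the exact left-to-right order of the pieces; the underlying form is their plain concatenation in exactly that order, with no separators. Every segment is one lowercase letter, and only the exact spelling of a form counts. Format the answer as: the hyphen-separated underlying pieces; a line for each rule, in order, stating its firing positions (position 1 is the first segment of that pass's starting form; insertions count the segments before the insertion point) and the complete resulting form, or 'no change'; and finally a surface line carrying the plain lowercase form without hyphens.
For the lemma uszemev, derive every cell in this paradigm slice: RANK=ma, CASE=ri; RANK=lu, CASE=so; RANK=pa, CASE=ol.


cell RANK=ma, CASE=ri:
underlying: uszemev-i-lug
1. o -> e, u -> i / F C0 _: fires at position(s) 10: uszemevilig
2. f -> v, k -> g, p -> b, s -> z / _ Z: fires at position(s) 2: uzzemevilig
3. p -> b, s -> z / V _ V: no change
4. b -> p, d -> t, g -> k, v -> f, z -> s / _ #: fires at position(s) 11: uzzemevilik
surface: uzzemevilik

cell RANK=lu, CASE=so:
underlying: uszemev-a-to
1. o -> e, u -> i / F C0 _: no change
2. f -> v, k -> g, p -> b, s -> z / _ Z: fires at position(s) 2: uzzemevato
3. p -> b, s -> z / V _ V: no change
4. b -> p, d -> t, g -> k, v -> f, z -> s / _ #: no change
surface: uzzemevato

cell RANK=pa, CASE=ol:
underlying: uszemev-ipu-un
1. o -> e, u -> i / F C0 _: fires at position(s) 10: uszemevipiun
2. f -> v, k -> g, p -> b, s -> z / _ Z: fires at position(s) 2: uzzemevipiun
3. p -> b, s -> z / V _ V: fires at position(s) 9: uzzemevibiun
4. b -> p, d -> t, g -> k, v -> f, z -> s / _ #: no change
surface: uzzemevibiun


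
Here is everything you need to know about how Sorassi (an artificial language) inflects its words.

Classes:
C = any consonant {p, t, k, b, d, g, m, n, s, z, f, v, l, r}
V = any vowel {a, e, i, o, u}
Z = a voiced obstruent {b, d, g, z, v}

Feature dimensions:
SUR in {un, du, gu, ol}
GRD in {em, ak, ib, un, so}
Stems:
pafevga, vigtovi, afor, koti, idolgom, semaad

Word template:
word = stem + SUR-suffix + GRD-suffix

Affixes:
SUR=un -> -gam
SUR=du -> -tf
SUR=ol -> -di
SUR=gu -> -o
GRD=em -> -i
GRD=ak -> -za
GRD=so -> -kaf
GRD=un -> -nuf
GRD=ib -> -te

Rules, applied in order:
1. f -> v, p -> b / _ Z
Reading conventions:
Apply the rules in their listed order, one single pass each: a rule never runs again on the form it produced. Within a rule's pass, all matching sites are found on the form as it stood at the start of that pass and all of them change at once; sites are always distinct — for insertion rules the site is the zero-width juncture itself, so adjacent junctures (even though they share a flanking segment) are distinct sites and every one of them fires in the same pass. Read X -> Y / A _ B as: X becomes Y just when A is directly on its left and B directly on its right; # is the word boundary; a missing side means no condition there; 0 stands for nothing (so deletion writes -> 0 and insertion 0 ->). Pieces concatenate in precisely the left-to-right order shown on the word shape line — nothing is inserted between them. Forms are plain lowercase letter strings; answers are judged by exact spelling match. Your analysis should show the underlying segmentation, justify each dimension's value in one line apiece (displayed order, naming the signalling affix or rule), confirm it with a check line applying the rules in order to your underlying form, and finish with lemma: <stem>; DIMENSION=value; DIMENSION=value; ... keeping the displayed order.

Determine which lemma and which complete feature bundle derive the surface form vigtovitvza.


underlying: vigtovi-tf-za
SUR=du - signalled by the affix -tf
GRD=ak - signalled by the affix -za
check: vigtovitfza -> vigtovitvza
lemma: vigtovi; SUR=du; GRD=ak


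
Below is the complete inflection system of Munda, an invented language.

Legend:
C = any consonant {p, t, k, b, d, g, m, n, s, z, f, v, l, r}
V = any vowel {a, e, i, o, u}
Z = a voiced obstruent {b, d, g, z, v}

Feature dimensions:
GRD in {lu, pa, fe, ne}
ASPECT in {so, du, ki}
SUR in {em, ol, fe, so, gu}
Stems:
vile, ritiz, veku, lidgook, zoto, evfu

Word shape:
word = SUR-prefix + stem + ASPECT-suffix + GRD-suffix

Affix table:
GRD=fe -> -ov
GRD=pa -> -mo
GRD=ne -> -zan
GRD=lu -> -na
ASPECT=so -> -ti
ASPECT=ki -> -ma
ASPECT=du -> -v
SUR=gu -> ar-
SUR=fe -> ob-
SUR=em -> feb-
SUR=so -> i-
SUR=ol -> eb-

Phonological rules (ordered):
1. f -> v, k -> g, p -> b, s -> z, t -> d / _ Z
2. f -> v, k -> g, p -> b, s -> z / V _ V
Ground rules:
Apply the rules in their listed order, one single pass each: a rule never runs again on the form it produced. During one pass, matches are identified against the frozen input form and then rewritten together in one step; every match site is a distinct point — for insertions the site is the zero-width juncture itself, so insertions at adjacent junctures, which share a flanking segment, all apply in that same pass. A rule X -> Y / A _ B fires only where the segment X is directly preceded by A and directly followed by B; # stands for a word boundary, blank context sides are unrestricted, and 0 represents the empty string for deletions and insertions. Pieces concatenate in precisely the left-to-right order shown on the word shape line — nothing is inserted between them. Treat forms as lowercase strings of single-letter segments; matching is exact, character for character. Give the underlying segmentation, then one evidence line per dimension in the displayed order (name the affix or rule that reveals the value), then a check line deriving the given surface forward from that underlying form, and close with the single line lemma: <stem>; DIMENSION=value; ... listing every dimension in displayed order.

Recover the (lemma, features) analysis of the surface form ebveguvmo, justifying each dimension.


underlying: eb-veku-v-mo
GRD=pa - signalled by the affix -mo
ASPECT=du - signalled by the affix -v
SUR=ol - signalled by the affix eb-
check: ebvekuvmo -> ebvekuvmo -> ebveguvmo
lemma: veku; GRD=pa; ASPECT=du; SUR=ol


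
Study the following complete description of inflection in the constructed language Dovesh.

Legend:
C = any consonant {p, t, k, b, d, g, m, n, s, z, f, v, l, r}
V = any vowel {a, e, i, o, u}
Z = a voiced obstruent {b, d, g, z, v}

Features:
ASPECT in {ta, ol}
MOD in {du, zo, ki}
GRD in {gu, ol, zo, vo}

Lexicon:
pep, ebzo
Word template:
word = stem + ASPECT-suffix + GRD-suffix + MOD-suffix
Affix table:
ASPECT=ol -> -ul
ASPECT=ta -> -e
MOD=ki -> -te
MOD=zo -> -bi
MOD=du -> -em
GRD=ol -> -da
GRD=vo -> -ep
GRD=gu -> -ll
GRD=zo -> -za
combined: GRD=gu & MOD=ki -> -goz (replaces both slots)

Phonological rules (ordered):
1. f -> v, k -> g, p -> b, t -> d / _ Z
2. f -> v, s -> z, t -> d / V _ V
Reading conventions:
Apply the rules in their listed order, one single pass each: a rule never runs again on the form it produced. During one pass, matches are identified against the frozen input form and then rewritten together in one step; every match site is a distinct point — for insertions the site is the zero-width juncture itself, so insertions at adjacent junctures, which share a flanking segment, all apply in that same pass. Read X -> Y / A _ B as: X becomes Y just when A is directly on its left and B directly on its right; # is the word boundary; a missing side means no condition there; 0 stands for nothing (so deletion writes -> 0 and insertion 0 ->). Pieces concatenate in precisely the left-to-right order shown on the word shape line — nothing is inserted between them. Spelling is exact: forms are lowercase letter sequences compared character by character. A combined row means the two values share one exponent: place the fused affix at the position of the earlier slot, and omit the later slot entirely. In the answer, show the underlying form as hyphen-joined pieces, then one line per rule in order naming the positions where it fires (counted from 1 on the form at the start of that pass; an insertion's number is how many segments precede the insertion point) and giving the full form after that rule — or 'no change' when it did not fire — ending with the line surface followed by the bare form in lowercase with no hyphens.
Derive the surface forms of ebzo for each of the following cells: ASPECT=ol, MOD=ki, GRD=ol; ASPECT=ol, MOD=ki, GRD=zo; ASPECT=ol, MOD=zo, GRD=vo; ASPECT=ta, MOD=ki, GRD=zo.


cell ASPECT=ol, MOD=ki, GRD=ol:
underlying: ebzo-ul-da-te
1. f -> v, k -> g, p -> b, t -> d / _ Z: no change
2. f -> v, s -> z, t -> d / V _ V: fires at position(s) 9: ebzouldade
surface: ebzouldade

cell ASPECT=ol, MOD=ki, GRD=zo:
underlying: ebzo-ul-za-te
1. f -> v, k -> g, p -> b, t -> d / _ Z: no change
2. f -> v, s -> z, t -> d / V _ V: fires at position(s) 9: ebzoulzade
surface: ebzoulzade

cell ASPECT=ol, MOD=zo, GRD=vo:
underlying: ebzo-ul-ep-bi
1. f -> v, k -> g, p -> b, t -> d / _ Z: fires at position(s) 8: ebzoulebbi
2. f -> v, s -> z, t -> d / V _ V: no change
surface: ebzoulebbi

cell ASPECT=ta, MOD=ki, GRD=zo:
underlying: ebzo-e-za-te
1. f -> v, k -> g, p -> b, t -> d / _ Z: no change
2. f -> v, s -> z, t -> d / V _ V: fires at position(s) 8: ebzoezade
surface: ebzoezade


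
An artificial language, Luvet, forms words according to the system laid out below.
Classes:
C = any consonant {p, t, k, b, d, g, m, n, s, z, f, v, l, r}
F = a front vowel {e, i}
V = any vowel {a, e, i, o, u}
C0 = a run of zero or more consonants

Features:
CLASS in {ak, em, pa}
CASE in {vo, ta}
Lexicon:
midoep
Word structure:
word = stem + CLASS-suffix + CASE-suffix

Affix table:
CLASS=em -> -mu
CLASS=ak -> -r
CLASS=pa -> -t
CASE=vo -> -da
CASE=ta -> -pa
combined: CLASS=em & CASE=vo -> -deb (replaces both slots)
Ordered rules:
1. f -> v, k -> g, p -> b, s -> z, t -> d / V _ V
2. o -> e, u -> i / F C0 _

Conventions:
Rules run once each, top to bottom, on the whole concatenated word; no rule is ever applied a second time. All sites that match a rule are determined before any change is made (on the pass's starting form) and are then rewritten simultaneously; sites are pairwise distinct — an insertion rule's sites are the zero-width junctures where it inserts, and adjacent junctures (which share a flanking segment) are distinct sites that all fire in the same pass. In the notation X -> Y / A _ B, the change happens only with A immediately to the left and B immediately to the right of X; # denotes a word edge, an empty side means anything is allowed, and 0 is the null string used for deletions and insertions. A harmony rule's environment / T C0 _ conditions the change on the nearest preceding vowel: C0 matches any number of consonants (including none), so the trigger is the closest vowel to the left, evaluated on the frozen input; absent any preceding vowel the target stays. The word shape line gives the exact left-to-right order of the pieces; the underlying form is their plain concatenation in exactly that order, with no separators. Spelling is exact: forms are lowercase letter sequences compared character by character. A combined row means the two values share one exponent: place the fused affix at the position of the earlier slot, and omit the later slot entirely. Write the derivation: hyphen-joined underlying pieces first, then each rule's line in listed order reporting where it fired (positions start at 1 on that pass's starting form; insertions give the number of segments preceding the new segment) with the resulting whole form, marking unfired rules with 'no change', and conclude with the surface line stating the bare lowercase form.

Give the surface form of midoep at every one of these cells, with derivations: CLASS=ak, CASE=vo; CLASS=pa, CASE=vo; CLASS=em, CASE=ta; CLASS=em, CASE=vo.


cell CLASS=ak, CASE=vo:
underlying: midoep-r-da
1. f -> v, k -> g, p -> b, s -> z, t -> d / V _ V: no change
2. o -> e, u -> i / F C0 _: fires at position(s) 4: mideeprda
surface: mideeprda

cell CLASS=pa, CASE=vo:
underlying: midoep-t-da
1. f -> v, k -> g, p -> b, s -> z, t -> d / V _ V: no change
2. o -> e, u -> i / F C0 _: fires at position(s) 4: mideeptda
surface: mideeptda

cell CLASS=em, CASE=ta:
underlying: midoep-mu-pa
1. f -> v, k -> g, p -> b, s -> z, t -> d / V _ V: fires at position(s) 9: midoepmuba
2. o -> e, u -> i / F C0 _: fires at position(s) 4, 8: mideepmiba
surface: mideepmiba

cell CLASS=em, CASE=vo:
underlying: midoep-deb
1. f -> v, k -> g, p -> b, s -> z, t -> d / V _ V: no change
2. o -> e, u -> i / F C0 _: fires at position(s) 4: mideepdeb
surface: mideepdeb


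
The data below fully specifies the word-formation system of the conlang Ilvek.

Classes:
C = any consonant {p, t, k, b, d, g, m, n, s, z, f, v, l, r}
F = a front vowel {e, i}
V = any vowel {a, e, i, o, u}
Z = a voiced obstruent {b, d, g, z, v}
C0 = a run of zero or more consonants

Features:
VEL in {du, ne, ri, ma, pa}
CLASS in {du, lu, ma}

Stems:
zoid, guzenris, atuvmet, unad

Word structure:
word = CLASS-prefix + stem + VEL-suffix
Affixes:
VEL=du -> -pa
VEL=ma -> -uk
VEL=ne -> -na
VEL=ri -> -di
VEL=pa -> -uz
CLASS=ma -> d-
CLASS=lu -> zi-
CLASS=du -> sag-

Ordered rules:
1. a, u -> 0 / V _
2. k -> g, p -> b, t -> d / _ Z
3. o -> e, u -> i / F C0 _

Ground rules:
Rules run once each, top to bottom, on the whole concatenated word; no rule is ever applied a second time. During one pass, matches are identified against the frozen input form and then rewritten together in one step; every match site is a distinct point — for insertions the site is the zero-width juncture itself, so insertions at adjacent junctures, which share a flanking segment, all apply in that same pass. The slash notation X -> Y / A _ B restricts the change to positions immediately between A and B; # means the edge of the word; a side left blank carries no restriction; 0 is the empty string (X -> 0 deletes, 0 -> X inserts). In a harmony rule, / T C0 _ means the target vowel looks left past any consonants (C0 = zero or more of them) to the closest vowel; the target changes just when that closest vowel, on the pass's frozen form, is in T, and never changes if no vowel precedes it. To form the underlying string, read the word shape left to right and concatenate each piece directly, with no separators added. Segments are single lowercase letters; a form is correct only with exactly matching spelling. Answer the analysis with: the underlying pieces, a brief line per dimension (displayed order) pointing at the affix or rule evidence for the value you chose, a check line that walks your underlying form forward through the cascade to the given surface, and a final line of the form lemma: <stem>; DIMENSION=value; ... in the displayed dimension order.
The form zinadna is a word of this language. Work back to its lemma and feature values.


underlying: zi-unad-na
VEL=ne - signalled by the affix -na
CLASS=lu - signalled by the affix zi-
check: ziunadna -> zinadna -> zinadna -> zinadna
lemma: unad; VEL=ne; CLASS=lu


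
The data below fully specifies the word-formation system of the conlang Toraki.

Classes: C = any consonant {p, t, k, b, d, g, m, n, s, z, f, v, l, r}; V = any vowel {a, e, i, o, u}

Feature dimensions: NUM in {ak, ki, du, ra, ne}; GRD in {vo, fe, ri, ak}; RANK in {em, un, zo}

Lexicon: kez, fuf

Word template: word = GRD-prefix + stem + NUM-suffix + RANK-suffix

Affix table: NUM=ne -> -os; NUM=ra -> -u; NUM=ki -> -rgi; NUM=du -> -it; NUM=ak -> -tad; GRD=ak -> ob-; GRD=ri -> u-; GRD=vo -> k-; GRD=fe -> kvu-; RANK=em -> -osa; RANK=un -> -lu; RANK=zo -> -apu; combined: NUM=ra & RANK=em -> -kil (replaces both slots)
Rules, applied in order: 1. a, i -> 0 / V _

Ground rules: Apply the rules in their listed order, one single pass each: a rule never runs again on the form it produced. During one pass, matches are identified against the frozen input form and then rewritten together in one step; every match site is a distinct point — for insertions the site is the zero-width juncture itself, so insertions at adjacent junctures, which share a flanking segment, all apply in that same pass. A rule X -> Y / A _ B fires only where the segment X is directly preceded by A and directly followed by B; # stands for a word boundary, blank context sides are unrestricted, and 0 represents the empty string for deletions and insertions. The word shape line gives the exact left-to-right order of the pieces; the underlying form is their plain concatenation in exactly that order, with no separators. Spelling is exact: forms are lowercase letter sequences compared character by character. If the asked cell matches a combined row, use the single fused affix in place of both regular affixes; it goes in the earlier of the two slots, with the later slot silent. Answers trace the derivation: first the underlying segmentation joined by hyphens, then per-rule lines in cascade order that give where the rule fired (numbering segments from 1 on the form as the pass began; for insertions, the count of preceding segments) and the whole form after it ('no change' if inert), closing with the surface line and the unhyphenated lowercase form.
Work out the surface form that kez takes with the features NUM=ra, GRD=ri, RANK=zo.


underlying: u-kez-u-apu
1. a, i -> 0 / V _: fires at position(s) 6: ukezupu
surface: ukezupu


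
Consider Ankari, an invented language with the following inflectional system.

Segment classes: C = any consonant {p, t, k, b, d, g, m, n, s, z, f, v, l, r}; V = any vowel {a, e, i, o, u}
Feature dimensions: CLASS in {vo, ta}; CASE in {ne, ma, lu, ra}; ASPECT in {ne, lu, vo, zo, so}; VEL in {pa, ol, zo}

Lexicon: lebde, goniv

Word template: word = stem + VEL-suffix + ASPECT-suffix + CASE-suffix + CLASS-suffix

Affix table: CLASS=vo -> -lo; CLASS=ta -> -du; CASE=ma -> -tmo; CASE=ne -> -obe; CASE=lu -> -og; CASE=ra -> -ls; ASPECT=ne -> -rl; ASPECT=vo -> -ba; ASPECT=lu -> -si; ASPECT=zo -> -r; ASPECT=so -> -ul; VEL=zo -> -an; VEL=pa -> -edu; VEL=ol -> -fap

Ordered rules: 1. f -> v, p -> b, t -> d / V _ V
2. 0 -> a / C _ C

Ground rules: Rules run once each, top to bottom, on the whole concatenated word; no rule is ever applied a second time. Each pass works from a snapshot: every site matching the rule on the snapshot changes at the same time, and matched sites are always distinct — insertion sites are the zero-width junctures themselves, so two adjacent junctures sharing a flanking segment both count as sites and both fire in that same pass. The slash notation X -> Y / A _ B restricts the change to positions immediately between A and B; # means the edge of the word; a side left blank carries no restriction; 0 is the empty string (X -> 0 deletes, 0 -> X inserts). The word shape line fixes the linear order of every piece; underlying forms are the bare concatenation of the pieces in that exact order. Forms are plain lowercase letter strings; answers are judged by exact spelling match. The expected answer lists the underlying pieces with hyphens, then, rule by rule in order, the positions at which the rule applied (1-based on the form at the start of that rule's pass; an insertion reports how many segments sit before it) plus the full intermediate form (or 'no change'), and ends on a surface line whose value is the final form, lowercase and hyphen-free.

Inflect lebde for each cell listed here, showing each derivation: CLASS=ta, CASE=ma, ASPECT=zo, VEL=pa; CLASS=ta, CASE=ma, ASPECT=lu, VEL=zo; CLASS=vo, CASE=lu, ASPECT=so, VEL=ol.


cell CLASS=ta, CASE=ma, ASPECT=zo, VEL=pa:
underlying: lebde-edu-r-tmo-du
1. f -> v, p -> b, t -> d / V _ V: no change
2. 0 -> a / C _ C: inserts after position(s) 3, 9, 10: lebadeeduratamodu
surface: lebadeeduratamodu

cell CLASS=ta, CASE=ma, ASPECT=lu, VEL=zo:
underlying: lebde-an-si-tmo-du
1. f -> v, p -> b, t -> d / V _ V: no change
2. 0 -> a / C _ C: inserts after position(s) 3, 7, 10: lebadeanasitamodu
surface: lebadeanasitamodu

cell CLASS=vo, CASE=lu, ASPECT=so, VEL=ol:
underlying: lebde-fap-ul-og-lo
1. f -> v, p -> b, t -> d / V _ V: fires at position(s) 6, 8: lebdevabuloglo
2. 0 -> a / C _ C: inserts after position(s) 3, 12: lebadevabulogalo
surface: lebadevabulogalo


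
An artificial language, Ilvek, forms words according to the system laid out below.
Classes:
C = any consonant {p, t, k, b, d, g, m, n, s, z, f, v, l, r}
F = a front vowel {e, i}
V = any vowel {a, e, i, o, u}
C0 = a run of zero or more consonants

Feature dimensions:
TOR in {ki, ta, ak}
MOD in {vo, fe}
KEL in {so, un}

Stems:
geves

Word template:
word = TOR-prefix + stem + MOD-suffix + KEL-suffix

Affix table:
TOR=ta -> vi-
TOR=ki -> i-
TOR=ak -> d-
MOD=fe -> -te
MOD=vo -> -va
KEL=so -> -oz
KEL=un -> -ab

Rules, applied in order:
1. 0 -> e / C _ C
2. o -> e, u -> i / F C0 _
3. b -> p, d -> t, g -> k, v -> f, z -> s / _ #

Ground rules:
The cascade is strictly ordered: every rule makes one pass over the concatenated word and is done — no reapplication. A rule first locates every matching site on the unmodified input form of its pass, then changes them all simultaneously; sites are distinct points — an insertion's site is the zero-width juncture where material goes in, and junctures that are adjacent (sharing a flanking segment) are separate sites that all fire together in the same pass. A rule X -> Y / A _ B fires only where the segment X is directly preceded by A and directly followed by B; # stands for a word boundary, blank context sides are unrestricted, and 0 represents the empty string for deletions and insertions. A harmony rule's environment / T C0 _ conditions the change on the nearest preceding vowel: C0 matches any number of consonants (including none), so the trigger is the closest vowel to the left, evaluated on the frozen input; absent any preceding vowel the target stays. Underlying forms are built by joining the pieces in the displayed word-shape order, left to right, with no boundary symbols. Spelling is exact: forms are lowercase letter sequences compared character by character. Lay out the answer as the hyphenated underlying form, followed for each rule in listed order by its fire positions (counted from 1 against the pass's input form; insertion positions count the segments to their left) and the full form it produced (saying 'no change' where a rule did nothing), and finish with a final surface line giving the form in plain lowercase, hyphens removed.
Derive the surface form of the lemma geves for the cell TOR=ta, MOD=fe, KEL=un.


underlying: vi-geves-te-ab
1. 0 -> e / C _ C: inserts after position(s) 7: vigeveseteab
2. o -> e, u -> i / F C0 _: no change
3. b -> p, d -> t, g -> k, v -> f, z -> s / _ #: fires at position(s) 12: vigeveseteap
surface: vigeveseteap


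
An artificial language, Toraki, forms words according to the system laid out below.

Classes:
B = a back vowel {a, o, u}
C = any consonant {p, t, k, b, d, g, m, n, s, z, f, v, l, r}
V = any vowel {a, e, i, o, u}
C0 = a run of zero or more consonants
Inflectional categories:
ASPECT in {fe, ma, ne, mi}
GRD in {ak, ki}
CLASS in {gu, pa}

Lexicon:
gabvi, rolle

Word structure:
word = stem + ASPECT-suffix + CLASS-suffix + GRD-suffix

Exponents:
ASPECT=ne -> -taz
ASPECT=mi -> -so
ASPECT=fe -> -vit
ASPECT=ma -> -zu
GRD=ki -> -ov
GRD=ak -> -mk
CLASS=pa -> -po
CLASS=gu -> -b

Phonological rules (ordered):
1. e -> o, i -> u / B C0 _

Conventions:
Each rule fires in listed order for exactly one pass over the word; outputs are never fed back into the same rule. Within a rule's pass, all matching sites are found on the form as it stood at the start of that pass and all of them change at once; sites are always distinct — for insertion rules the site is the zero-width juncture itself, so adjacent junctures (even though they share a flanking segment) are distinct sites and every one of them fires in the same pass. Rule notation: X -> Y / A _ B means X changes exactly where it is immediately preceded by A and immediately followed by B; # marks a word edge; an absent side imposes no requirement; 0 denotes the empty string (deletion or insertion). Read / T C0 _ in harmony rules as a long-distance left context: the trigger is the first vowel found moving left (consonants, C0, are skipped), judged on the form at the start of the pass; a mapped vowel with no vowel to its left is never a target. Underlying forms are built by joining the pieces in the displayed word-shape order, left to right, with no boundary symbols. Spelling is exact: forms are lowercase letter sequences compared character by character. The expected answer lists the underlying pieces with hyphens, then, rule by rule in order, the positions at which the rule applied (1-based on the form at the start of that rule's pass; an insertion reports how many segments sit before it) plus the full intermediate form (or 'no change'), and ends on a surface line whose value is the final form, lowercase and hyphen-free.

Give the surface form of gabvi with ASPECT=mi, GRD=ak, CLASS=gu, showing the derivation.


underlying: gabvi-so-b-mk
1. e -> o, i -> u / B C0 _: fires at position(s) 5: gabvusobmk
surface: gabvusobmk
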